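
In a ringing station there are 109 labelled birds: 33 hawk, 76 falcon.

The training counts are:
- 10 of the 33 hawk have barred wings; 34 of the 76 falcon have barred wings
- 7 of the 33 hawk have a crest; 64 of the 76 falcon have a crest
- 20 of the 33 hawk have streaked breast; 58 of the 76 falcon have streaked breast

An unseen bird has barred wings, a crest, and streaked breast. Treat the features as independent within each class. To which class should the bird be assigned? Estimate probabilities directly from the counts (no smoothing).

falcon

hawk: (33/109) × (10/33) × (7/33) × (20/33) ≈ 0.0117943
falcon: (76/109) × (34/76) × (64/76) × (58/76) ≈ 0.200463
Highest score → falcon.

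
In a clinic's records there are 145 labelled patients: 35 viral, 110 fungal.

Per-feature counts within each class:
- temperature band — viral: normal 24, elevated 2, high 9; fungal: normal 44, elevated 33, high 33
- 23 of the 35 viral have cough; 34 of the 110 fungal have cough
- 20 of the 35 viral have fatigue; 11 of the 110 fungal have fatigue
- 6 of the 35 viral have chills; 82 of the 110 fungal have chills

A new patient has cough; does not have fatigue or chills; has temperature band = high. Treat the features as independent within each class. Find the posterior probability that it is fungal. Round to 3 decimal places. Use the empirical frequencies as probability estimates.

0.527

viral: (35/145) × (9/35) × (23/35) × (15/35) × (29/35) ≈ 0.014484
fungal: (110/145) × (33/110) × (34/110) × (99/110) × (28/110) ≈ 0.0161154
P(fungal | x) = 0.0161154 / 0.0305994 ≈ 0.527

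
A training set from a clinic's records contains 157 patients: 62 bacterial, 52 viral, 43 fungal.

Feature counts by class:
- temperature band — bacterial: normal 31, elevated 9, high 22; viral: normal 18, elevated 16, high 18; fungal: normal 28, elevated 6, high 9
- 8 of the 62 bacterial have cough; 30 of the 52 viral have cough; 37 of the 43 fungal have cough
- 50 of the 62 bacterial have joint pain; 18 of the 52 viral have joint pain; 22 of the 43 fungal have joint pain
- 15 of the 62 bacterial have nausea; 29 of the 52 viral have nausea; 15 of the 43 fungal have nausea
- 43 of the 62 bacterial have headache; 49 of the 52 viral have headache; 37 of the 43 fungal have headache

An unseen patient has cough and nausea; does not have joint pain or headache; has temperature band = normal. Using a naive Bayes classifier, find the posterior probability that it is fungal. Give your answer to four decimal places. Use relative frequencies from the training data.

bacterial: (62/157) × (31/62) × (8/62) × (12/62) × (15/62) × (19/62) ≈ 0.000365604
viral: (52/157) × (18/52) × (30/52) × (34/52) × (29/52) × (3/52) ≈ 0.00139149
fungal: (43/157) × (28/43) × (37/43) × (21/43) × (15/43) × (6/43) ≈ 0.00364794
P(fungal | x) = 0.00364794 / 0.005405034 ≈ 0.6749

0.6749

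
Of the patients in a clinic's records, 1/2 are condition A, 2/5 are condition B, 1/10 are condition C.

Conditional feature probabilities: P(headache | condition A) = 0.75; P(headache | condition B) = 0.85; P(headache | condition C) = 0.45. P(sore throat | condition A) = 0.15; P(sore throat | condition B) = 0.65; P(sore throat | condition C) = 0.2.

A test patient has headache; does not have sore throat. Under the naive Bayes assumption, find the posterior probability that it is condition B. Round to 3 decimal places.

0.251

condition A: 0.5 × 0.75 × (1−0.15) = 0.31875
condition B: 0.4 × 0.85 × (1−0.65) = 0.119
condition C: 0.1 × 0.45 × (1−0.2) = 0.036
P(condition B | x) = 0.119 / 0.47375 ≈ 0.251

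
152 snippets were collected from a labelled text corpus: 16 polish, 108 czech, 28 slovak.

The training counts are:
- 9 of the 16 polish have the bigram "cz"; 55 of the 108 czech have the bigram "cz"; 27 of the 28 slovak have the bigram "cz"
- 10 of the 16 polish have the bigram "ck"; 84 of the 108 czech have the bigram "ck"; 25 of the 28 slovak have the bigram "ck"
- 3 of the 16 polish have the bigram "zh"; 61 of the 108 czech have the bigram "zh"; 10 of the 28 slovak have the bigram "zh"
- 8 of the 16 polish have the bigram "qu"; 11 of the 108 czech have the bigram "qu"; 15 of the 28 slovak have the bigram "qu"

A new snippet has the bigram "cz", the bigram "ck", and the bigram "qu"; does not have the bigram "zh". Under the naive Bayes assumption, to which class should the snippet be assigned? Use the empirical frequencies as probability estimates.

polish: (16/152) × (9/16) × (10/16) × (13/16) × (8/16) ≈ 0.0150339
czech: (108/152) × (55/108) × (84/108) × (47/108) × (11/108) ≈ 0.0124743
slovak: (28/152) × (27/28) × (25/28) × (18/28) × (15/28) ≈ 0.0546198
Highest score → slovak.

slovak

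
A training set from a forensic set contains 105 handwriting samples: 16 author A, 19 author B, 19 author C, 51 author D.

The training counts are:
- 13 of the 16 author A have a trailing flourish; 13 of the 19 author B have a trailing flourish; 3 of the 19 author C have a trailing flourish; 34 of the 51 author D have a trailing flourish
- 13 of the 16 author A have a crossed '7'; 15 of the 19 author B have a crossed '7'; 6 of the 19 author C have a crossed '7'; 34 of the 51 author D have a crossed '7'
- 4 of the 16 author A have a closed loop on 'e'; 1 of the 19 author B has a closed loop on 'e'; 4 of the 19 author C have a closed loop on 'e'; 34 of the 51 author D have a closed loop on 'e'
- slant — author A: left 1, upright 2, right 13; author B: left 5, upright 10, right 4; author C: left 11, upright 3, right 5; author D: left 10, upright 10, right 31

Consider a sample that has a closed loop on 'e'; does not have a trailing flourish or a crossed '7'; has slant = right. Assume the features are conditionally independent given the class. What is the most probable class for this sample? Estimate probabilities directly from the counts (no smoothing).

author A: (16/105) × (3/16) × (3/16) × (4/16) × (13/16) ≈ 0.00108817
author B: (19/105) × (6/19) × (4/19) × (1/19) × (4/19) ≈ 0.000133297
author C: (19/105) × (16/19) × (13/19) × (4/19) × (5/19) ≈ 0.00577621
author D: (51/105) × (17/51) × (17/51) × (34/51) × (31/51) ≈ 0.0218695
Highest score → author D.

author D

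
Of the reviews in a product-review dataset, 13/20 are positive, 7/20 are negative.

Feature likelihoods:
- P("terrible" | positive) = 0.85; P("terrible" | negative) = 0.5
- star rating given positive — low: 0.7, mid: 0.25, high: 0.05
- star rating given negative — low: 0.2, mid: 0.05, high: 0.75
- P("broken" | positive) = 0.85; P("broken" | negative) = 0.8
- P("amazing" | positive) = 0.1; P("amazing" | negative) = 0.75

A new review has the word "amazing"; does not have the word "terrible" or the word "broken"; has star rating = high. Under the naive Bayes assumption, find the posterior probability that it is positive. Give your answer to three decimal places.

positive: 0.65 × (1−0.85) × 0.05 × (1−0.85) × 0.1 = 0.000073125
negative: 0.35 × (1−0.5) × 0.75 × (1−0.8) × 0.75 = 0.0196875
P(positive | x) = 0.000073125 / 0.019760625 ≈ 0.004

0.004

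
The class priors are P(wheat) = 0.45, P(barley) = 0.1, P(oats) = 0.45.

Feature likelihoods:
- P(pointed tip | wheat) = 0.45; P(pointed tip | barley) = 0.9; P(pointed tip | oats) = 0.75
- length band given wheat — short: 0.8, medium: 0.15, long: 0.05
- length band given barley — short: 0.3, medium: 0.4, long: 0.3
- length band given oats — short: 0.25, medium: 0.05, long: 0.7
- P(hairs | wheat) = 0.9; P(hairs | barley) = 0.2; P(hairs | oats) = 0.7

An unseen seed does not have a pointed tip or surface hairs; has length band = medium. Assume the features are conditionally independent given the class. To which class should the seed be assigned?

wheat

wheat: 0.45 × (1−0.45) × 0.15 × (1−0.9) = 0.0037125
barley: 0.1 × (1−0.9) × 0.4 × (1−0.2) = 0.0032
oats: 0.45 × (1−0.75) × 0.05 × (1−0.7) = 0.0016875
Highest score → wheat.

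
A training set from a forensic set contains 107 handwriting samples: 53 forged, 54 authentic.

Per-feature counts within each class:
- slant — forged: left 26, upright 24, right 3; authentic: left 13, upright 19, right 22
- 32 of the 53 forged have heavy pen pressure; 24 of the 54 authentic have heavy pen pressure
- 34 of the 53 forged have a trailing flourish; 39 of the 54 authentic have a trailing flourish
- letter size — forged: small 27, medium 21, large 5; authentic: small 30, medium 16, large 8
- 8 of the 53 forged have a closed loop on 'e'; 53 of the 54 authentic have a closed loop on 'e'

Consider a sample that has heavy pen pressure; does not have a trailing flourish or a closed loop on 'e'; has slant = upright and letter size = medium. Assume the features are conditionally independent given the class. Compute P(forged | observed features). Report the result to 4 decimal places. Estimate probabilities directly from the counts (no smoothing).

0.9927

forged: (53/107) × (24/53) × (32/53) × (19/53) × (21/53) × (45/53) ≈ 0.0163328
authentic: (54/107) × (19/54) × (24/54) × (15/54) × (16/54) × (1/54) ≈ 0.000120287
P(forged | x) = 0.0163328 / 0.016453087 ≈ 0.9927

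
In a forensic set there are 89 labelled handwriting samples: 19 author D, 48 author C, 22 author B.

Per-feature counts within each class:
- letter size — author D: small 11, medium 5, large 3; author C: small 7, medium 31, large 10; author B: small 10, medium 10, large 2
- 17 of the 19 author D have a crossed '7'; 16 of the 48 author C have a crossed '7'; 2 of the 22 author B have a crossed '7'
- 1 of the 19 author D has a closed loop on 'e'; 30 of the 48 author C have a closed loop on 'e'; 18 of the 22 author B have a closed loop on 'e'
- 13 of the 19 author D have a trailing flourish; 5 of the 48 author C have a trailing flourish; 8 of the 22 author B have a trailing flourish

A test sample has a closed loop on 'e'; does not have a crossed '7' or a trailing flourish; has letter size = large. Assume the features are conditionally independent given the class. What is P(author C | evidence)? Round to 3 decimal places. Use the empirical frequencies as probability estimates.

author D: (19/89) × (3/19) × (2/19) × (1/19) × (6/19) ≈ 0.0000589728
author C: (48/89) × (10/48) × (32/48) × (30/48) × (43/48) ≈ 0.0419398
author B: (22/89) × (2/22) × (20/22) × (18/22) × (14/22) ≈ 0.0106366
P(author C | x) = 0.0419398 / 0.0526353728 ≈ 0.797

0.797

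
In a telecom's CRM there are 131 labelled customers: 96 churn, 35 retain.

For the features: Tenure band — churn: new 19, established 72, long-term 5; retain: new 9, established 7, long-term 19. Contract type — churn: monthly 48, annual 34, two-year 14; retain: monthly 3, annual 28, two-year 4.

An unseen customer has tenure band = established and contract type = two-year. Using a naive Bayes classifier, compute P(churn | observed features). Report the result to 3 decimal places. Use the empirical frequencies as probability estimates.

0.929

churn: (96/131) × (72/96) × (14/96) ≈ 0.0801527
retain: (35/131) × (7/35) × (4/35) ≈ 0.00610687
P(churn | x) = 0.0801527 / 0.08625957 ≈ 0.929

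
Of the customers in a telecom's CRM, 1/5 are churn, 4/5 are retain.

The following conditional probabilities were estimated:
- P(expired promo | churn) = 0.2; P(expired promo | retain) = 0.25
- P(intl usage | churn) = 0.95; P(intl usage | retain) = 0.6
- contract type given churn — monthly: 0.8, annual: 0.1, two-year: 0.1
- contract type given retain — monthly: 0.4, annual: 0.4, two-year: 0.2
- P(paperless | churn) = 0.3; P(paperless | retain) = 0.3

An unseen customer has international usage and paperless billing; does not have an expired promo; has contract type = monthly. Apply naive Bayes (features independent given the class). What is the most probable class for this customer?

retain

churn: 0.2 × (1−0.2) × 0.95 × 0.8 × 0.3 = 0.03648
retain: 0.8 × (1−0.25) × 0.6 × 0.4 × 0.3 = 0.0432
Highest score → retain.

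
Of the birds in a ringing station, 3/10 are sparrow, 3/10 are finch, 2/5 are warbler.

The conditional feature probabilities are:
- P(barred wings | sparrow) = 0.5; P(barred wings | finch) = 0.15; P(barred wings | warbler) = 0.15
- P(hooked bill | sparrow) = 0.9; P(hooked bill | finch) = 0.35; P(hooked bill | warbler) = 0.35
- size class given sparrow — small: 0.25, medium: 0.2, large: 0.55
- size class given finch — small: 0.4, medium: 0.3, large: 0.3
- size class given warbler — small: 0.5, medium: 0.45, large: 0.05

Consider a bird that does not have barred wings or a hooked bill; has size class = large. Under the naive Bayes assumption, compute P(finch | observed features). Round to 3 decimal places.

0.720

sparrow: 0.3 × (1−0.5) × (1−0.9) × 0.55 = 0.00825
finch: 0.3 × (1−0.15) × (1−0.35) × 0.3 = 0.049725
warbler: 0.4 × (1−0.15) × (1−0.35) × 0.05 = 0.01105
P(finch | x) = 0.049725 / 0.069025 ≈ 0.720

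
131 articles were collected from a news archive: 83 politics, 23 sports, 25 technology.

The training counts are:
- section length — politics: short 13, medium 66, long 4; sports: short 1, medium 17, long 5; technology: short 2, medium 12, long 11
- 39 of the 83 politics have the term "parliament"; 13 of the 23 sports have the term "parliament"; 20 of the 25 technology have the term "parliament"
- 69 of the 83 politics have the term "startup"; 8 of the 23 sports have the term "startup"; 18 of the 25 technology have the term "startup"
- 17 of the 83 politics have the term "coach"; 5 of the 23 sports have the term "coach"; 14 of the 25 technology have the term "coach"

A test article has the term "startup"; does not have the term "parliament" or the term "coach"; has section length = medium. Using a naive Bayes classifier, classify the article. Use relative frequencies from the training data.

politics

politics: (83/131) × (66/83) × (44/83) × (69/83) × (66/83) ≈ 0.176557
sports: (23/131) × (17/23) × (10/23) × (8/23) × (18/23) ≈ 0.0153588
technology: (25/131) × (12/25) × (5/25) × (18/25) × (11/25) ≈ 0.00580397
Highest score → politics.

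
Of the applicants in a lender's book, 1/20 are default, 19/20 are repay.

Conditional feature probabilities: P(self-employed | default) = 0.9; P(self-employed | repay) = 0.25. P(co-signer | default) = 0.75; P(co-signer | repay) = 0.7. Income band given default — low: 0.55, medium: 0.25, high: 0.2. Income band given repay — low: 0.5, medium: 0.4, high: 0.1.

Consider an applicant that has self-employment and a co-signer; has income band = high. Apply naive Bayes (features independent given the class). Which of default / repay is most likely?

default: 0.05 × 0.9 × 0.75 × 0.2 = 0.00675
repay: 0.95 × 0.25 × 0.7 × 0.1 = 0.016625
Highest score → repay.

repay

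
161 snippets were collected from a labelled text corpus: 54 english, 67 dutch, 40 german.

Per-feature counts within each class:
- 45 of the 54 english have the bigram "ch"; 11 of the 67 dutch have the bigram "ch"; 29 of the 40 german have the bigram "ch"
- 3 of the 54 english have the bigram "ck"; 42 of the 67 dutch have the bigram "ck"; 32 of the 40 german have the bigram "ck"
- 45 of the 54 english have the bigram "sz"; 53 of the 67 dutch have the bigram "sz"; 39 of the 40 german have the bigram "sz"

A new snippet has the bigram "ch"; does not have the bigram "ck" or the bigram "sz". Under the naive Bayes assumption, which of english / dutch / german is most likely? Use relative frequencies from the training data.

english

english: (54/161) × (45/54) × (51/54) × (9/54) ≈ 0.0439959
dutch: (67/161) × (11/67) × (25/67) × (14/67) ≈ 0.00532703
german: (40/161) × (29/40) × (8/40) × (1/40) ≈ 0.000900621
Highest score → english.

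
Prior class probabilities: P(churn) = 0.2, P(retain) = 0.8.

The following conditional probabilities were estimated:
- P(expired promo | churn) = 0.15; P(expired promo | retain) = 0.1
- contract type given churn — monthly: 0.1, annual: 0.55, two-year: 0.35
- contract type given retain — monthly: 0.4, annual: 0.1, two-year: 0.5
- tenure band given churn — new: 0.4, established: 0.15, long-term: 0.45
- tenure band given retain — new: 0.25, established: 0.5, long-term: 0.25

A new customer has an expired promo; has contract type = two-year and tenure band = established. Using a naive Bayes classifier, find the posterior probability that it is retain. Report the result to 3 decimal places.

churn: 0.2 × 0.15 × 0.35 × 0.15 = 0.001575
retain: 0.8 × 0.1 × 0.5 × 0.5 = 0.02
P(retain | x) = 0.02 / 0.021575 ≈ 0.927

0.927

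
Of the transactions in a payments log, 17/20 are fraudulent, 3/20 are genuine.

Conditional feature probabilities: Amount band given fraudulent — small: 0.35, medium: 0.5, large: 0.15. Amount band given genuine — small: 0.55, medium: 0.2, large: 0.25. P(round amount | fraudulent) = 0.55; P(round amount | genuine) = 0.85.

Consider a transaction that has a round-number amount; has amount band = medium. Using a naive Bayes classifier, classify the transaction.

fraudulent

fraudulent: 0.85 × 0.5 × 0.55 = 0.23375
genuine: 0.15 × 0.2 × 0.85 = 0.0255
Highest score → fraudulent.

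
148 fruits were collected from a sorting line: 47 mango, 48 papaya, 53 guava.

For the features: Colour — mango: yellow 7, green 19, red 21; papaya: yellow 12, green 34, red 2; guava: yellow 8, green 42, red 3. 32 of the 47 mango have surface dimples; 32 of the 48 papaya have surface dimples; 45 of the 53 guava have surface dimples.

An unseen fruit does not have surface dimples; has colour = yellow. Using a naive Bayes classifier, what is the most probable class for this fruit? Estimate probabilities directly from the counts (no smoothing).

papaya

mango: (47/148) × (7/47) × (15/47) ≈ 0.0150949
papaya: (48/148) × (12/48) × (16/48) ≈ 0.027027
guava: (53/148) × (8/53) × (8/53) ≈ 0.0081591
Highest score → papaya.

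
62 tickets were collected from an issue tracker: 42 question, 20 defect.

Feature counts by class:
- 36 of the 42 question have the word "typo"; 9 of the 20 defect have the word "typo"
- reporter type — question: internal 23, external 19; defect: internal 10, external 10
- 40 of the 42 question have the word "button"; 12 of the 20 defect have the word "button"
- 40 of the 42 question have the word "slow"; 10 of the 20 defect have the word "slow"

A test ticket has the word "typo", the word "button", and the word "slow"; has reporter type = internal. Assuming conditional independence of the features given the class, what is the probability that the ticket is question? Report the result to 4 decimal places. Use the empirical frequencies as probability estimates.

question: (42/62) × (36/42) × (23/42) × (40/42) × (40/42) ≈ 0.28841
defect: (20/62) × (9/20) × (10/20) × (12/20) × (10/20) ≈ 0.0217742
P(question | x) = 0.28841 / 0.3101842 ≈ 0.9298

0.9298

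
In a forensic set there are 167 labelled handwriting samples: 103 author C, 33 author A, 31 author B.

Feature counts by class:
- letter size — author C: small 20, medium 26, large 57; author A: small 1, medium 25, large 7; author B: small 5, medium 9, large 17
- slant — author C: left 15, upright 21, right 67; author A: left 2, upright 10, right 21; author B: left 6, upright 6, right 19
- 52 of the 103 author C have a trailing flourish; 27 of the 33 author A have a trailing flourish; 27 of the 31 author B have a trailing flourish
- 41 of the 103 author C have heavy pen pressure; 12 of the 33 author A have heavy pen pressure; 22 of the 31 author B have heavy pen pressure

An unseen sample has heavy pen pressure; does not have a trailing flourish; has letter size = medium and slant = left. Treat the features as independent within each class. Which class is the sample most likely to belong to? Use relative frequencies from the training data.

author C: (103/167) × (26/103) × (15/103) × (51/103) × (41/103) ≈ 0.0044688
author A: (33/167) × (25/33) × (2/33) × (6/33) × (12/33) ≈ 0.000599852
author B: (31/167) × (9/31) × (6/31) × (4/31) × (22/31) ≈ 0.000955157
Highest score → author C.

author C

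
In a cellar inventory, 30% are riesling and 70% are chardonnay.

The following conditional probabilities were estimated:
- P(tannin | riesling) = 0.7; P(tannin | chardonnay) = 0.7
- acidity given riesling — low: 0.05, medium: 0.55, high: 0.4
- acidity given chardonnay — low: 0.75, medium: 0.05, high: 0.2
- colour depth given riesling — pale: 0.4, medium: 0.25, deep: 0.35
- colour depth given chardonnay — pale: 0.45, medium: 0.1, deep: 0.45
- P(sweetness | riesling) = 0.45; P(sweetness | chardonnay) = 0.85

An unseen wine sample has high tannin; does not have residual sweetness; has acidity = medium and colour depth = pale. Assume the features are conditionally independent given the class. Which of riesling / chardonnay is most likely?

riesling

riesling: 0.3 × 0.7 × 0.55 × 0.4 × (1−0.45) = 0.02541
chardonnay: 0.7 × 0.7 × 0.05 × 0.45 × (1−0.85) = 0.00165375
Highest score → riesling.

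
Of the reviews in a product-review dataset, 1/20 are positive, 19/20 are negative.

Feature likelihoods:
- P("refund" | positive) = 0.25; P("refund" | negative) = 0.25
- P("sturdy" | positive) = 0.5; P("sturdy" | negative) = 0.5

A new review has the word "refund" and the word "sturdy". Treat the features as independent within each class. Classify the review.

negative

positive: 0.05 × 0.25 × 0.5 = 0.00625
negative: 0.95 × 0.25 × 0.5 = 0.11875
Highest score → negative.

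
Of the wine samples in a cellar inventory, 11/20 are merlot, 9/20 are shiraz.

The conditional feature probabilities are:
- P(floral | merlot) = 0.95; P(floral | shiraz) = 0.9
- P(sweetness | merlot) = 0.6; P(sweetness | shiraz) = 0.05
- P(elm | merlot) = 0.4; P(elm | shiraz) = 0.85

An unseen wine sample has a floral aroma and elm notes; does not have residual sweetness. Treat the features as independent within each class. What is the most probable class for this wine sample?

shiraz

merlot: 0.55 × 0.95 × (1−0.6) × 0.4 = 0.0836
shiraz: 0.45 × 0.9 × (1−0.05) × 0.85 = 0.3270375
Highest score → shiraz.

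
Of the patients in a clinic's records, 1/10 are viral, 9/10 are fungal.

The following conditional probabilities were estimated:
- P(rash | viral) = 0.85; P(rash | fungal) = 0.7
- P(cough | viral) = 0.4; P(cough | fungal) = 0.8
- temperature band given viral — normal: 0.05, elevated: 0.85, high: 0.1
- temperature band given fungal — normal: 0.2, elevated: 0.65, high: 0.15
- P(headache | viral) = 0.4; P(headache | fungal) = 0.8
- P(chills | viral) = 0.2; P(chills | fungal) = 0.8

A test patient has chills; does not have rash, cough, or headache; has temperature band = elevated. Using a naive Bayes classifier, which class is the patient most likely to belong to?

viral: 0.1 × (1−0.85) × (1−0.4) × 0.85 × (1−0.4) × 0.2 = 0.000918
fungal: 0.9 × (1−0.7) × (1−0.8) × 0.65 × (1−0.8) × 0.8 = 0.005616
Highest score → fungal.

fungal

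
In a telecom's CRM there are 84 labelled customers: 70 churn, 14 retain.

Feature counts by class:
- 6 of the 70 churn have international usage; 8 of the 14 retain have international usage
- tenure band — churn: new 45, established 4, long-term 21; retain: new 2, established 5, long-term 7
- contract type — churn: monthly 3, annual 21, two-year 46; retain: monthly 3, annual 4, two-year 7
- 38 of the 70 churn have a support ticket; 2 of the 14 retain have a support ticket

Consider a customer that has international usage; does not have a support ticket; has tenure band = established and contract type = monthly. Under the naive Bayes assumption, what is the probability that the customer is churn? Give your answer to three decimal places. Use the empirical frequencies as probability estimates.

churn: (70/84) × (6/70) × (4/70) × (3/70) × (32/70) ≈ 0.0000799667
retain: (14/84) × (8/14) × (5/14) × (3/14) × (12/14) ≈ 0.0062474
P(churn | x) = 0.0000799667 / 0.0063273667 ≈ 0.013

0.013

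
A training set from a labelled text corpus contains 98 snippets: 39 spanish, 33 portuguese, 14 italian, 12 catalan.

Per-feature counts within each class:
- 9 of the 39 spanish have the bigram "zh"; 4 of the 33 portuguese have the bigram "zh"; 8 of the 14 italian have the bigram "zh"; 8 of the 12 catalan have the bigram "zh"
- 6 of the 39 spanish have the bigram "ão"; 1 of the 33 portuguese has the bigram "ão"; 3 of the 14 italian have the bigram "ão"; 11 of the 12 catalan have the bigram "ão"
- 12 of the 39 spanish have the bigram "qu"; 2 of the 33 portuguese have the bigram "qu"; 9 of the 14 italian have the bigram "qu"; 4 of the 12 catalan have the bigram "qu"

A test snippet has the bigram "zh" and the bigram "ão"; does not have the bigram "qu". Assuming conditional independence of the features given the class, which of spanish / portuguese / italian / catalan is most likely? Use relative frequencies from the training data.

spanish: (39/98) × (9/39) × (6/39) × (27/39) ≈ 0.00978143
portuguese: (33/98) × (4/33) × (1/33) × (31/33) ≈ 0.0011619
italian: (14/98) × (8/14) × (3/14) × (5/14) ≈ 0.0062474
catalan: (12/98) × (8/12) × (11/12) × (8/12) ≈ 0.0498866
Highest score → catalan.

catalan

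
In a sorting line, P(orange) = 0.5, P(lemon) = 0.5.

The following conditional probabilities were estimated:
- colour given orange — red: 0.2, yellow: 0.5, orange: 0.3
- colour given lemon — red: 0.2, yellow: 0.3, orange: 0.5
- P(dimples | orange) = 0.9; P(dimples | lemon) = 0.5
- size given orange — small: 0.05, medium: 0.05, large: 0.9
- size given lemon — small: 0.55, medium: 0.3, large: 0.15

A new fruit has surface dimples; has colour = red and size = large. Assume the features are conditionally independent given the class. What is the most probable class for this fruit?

orange: 0.5 × 0.2 × 0.9 × 0.9 = 0.081
lemon: 0.5 × 0.2 × 0.5 × 0.15 = 0.0075
Highest score → orange.

orange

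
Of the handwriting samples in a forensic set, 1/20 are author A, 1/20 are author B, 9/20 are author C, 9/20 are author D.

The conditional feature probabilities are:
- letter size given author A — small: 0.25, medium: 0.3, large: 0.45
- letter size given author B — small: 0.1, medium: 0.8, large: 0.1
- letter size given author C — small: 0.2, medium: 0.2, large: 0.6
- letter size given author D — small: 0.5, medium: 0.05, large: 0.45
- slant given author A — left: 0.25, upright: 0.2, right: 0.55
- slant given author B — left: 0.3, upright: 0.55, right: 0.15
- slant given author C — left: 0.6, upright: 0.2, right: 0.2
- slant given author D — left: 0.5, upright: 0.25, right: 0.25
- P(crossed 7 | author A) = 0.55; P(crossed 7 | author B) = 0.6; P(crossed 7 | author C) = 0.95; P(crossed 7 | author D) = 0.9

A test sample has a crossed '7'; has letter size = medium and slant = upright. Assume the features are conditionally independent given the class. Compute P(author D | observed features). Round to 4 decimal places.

0.1368

author A: 0.05 × 0.3 × 0.2 × 0.55 = 0.00165
author B: 0.05 × 0.8 × 0.55 × 0.6 = 0.0132
author C: 0.45 × 0.2 × 0.2 × 0.95 = 0.0171
author D: 0.45 × 0.05 × 0.25 × 0.9 = 0.0050625
P(author D | x) = 0.0050625 / 0.0370125 ≈ 0.1368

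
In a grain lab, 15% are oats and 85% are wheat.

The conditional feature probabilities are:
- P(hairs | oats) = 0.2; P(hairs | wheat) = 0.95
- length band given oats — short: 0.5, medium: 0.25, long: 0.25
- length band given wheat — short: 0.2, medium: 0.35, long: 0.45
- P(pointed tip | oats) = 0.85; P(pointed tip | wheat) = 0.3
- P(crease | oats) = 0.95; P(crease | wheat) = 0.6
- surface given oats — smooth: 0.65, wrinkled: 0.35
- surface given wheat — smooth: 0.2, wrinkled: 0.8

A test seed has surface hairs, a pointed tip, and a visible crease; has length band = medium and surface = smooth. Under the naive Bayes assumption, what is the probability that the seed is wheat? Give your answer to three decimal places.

0.721

oats: 0.15 × 0.2 × 0.25 × 0.85 × 0.95 × 0.65 = 0.0039365625
wheat: 0.85 × 0.95 × 0.35 × 0.3 × 0.6 × 0.2 = 0.0101745
P(wheat | x) = 0.0101745 / 0.0141110625 ≈ 0.721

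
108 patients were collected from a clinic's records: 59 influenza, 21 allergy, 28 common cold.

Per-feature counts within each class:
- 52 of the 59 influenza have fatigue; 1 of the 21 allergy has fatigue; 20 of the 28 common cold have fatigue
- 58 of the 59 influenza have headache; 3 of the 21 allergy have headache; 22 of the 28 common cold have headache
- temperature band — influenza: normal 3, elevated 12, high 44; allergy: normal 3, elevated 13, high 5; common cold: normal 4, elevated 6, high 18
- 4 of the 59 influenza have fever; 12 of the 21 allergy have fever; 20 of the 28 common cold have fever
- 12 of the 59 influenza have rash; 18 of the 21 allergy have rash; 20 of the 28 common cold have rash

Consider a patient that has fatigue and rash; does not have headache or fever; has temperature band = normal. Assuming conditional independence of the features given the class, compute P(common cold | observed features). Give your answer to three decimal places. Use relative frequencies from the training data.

influenza: (59/108) × (52/59) × (1/59) × (3/59) × (55/59) × (12/59) ≈ 0.000078675
allergy: (21/108) × (1/21) × (18/21) × (3/21) × (9/21) × (18/21) ≈ 0.000416493
common cold: (28/108) × (20/28) × (6/28) × (4/28) × (8/28) × (20/28) ≈ 0.00115693
P(common cold | x) = 0.00115693 / 0.001652098 ≈ 0.700

0.700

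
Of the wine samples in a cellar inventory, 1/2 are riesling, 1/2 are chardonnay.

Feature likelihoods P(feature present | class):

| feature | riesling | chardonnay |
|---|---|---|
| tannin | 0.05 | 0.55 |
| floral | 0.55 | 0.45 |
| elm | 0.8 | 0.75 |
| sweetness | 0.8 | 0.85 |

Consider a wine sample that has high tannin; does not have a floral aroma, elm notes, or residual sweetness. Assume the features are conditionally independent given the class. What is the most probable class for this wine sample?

riesling: 0.5 × 0.05 × (1−0.55) × (1−0.8) × (1−0.8) = 0.00045
chardonnay: 0.5 × 0.55 × (1−0.45) × (1−0.75) × (1−0.85) = 0.005671875
Highest score → chardonnay.

chardonnay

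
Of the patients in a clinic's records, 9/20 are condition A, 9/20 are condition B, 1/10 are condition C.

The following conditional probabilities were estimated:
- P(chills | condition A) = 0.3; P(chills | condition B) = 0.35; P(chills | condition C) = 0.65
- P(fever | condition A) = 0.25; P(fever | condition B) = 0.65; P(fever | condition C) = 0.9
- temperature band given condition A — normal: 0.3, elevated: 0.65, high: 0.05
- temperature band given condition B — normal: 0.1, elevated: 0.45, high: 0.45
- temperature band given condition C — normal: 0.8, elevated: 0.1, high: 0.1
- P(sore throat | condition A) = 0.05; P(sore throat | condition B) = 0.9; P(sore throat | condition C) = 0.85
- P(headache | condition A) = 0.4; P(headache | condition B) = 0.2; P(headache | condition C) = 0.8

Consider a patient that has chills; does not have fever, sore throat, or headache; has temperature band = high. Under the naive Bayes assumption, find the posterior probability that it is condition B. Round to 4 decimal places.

0.4059

condition A: 0.45 × 0.3 × (1−0.25) × 0.05 × (1−0.05) × (1−0.4) = 0.002885625
condition B: 0.45 × 0.35 × (1−0.65) × 0.45 × (1−0.9) × (1−0.2) = 0.0019845
condition C: 0.1 × 0.65 × (1−0.9) × 0.1 × (1−0.85) × (1−0.8) = 0.0000195
P(condition B | x) = 0.0019845 / 0.004889625 ≈ 0.4059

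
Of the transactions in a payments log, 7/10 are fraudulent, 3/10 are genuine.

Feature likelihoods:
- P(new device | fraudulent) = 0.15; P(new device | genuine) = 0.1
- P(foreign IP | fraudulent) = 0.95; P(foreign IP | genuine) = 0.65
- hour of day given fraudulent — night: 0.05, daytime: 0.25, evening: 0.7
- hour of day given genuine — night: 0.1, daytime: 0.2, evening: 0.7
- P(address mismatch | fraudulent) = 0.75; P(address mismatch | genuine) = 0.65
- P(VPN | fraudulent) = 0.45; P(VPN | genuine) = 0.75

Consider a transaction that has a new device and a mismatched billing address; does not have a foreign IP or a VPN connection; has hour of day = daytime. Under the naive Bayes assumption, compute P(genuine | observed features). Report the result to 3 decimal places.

0.387

fraudulent: 0.7 × 0.15 × (1−0.95) × 0.25 × 0.75 × (1−0.45) = 0.00054140625
genuine: 0.3 × 0.1 × (1−0.65) × 0.2 × 0.65 × (1−0.75) = 0.00034125
P(genuine | x) = 0.00034125 / 0.00088265625 ≈ 0.387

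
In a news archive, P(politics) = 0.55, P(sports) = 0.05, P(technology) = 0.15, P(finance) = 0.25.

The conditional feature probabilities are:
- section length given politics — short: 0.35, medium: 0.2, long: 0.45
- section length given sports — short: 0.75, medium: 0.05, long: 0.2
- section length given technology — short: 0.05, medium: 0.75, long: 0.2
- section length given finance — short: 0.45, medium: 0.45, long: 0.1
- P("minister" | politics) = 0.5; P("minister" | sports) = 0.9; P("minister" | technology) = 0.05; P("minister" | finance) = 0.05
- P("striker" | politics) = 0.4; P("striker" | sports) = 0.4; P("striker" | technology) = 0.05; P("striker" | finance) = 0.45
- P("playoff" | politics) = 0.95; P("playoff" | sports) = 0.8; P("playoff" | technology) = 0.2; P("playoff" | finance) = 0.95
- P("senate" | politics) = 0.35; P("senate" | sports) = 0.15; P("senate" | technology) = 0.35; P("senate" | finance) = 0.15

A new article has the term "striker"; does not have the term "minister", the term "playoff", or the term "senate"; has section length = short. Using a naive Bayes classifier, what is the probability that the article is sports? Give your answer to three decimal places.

0.068

politics: 0.55 × 0.35 × (1−0.5) × 0.4 × (1−0.95) × (1−0.35) = 0.00125125
sports: 0.05 × 0.75 × (1−0.9) × 0.4 × (1−0.8) × (1−0.15) = 0.000255
technology: 0.15 × 0.05 × (1−0.05) × 0.05 × (1−0.2) × (1−0.35) = 0.00018525
finance: 0.25 × 0.45 × (1−0.05) × 0.45 × (1−0.95) × (1−0.15) = 0.002043984375
P(sports | x) = 0.000255 / 0.003735484375 ≈ 0.068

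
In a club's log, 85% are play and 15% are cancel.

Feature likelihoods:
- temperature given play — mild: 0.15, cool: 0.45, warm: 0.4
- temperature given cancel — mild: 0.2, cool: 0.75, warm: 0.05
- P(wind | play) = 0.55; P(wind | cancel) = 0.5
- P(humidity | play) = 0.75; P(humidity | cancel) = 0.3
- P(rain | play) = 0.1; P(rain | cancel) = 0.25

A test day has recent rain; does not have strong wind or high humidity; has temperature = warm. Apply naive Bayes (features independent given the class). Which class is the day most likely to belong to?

play: 0.85 × 0.4 × (1−0.55) × (1−0.75) × 0.1 = 0.003825
cancel: 0.15 × 0.05 × (1−0.5) × (1−0.3) × 0.25 = 0.00065625
Highest score → play.

play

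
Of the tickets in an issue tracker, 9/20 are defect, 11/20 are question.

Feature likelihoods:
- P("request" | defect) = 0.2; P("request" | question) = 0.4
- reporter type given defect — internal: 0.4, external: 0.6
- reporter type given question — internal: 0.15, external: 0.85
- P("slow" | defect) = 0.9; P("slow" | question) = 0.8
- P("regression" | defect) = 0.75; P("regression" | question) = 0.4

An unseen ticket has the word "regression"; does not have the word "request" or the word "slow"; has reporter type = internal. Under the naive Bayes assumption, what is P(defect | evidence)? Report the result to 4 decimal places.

0.7317

defect: 0.45 × (1−0.2) × 0.4 × (1−0.9) × 0.75 = 0.0108
question: 0.55 × (1−0.4) × 0.15 × (1−0.8) × 0.4 = 0.00396
P(defect | x) = 0.0108 / 0.01476 ≈ 0.7317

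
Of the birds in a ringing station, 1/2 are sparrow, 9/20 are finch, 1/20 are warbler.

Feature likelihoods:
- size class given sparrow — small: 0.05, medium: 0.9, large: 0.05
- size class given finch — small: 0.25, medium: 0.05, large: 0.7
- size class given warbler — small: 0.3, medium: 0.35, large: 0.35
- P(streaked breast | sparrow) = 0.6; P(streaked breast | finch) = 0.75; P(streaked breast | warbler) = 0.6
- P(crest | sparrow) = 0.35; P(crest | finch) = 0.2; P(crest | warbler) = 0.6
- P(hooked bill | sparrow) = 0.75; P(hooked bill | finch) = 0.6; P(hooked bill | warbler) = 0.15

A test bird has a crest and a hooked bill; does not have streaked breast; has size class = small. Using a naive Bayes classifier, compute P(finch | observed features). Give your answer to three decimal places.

sparrow: 0.5 × 0.05 × (1−0.6) × 0.35 × 0.75 = 0.002625
finch: 0.45 × 0.25 × (1−0.75) × 0.2 × 0.6 = 0.003375
warbler: 0.05 × 0.3 × (1−0.6) × 0.6 × 0.15 = 0.00054
P(finch | x) = 0.003375 / 0.00654 ≈ 0.516

0.516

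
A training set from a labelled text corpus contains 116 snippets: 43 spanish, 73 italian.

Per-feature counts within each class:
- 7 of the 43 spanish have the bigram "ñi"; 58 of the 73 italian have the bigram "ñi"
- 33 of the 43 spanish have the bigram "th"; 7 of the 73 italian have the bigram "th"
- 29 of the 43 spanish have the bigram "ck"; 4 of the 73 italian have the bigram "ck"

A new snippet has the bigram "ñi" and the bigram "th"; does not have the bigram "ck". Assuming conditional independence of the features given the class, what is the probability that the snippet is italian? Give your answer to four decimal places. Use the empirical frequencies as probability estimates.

spanish: (43/116) × (7/43) × (33/43) × (14/43) ≈ 0.015078
italian: (73/116) × (58/73) × (7/73) × (69/73) ≈ 0.0453181
P(italian | x) = 0.0453181 / 0.0603961 ≈ 0.7503

0.7503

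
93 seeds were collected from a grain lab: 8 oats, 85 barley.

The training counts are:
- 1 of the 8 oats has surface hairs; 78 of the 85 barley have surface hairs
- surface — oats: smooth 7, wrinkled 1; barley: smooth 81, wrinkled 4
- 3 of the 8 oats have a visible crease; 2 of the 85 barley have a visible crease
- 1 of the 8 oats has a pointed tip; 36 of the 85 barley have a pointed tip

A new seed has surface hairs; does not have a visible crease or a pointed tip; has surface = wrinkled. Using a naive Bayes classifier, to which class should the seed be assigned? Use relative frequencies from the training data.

oats: (8/93) × (1/8) × (1/8) × (5/8) × (7/8) ≈ 0.000735047
barley: (85/93) × (78/85) × (4/85) × (83/85) × (49/85) ≈ 0.0222172
Highest score → barley.

barley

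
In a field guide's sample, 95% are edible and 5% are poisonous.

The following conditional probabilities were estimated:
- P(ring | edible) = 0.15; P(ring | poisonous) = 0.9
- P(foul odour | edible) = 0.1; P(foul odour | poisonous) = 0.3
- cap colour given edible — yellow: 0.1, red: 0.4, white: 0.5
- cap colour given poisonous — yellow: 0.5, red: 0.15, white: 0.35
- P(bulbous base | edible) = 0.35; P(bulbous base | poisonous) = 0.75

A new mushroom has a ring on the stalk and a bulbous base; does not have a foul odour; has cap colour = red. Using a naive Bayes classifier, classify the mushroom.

edible

edible: 0.95 × 0.15 × (1−0.1) × 0.4 × 0.35 = 0.017955
poisonous: 0.05 × 0.9 × (1−0.3) × 0.15 × 0.75 = 0.00354375
Highest score → edible.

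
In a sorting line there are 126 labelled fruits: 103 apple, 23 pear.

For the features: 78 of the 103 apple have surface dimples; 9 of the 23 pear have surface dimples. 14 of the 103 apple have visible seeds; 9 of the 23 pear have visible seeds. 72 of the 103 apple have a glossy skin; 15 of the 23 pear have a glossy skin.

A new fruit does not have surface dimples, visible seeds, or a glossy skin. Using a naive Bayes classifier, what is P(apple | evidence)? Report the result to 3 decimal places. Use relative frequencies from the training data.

0.687

apple: (103/126) × (25/103) × (89/103) × (31/103) ≈ 0.0515996
pear: (23/126) × (14/23) × (14/23) × (8/23) ≈ 0.0235245
P(apple | x) = 0.0515996 / 0.0751241 ≈ 0.687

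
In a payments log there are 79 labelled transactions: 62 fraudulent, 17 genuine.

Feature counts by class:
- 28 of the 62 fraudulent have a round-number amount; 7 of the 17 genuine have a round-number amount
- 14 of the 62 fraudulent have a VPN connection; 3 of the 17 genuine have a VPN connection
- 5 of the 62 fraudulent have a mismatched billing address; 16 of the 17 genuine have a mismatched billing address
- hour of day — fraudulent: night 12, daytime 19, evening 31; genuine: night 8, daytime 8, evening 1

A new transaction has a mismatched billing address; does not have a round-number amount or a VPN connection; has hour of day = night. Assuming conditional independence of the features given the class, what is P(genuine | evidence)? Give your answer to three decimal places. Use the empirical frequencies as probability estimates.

0.899

fraudulent: (62/79) × (34/62) × (48/62) × (5/62) × (12/62) ≈ 0.00520079
genuine: (17/79) × (10/17) × (14/17) × (16/17) × (8/17) ≈ 0.0461705
P(genuine | x) = 0.0461705 / 0.05137129 ≈ 0.899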